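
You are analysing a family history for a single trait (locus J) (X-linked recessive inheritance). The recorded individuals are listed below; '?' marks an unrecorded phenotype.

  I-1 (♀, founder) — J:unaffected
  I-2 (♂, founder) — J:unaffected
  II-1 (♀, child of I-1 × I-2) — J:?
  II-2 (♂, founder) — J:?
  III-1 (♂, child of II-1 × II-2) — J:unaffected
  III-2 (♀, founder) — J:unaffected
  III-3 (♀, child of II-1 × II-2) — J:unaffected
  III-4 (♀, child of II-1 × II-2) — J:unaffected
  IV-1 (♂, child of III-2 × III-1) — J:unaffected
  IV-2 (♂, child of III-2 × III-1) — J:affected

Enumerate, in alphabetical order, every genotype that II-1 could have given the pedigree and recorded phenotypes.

II-1 ∈ {X^JX^J, X^JX^j}

J/I-1 un ·: X^JX^J|X^JX^j
J/I-2 un ·: X^JY
J/II-1 ? I-1×I-2: X^JX^J|X^JX^j
J/II-2 ? ·: X^JY|X^jY
J/III-1 un II-1×II-2: X^JY
J/III-2 un ·: X^JX^j
J/III-3 un II-1×II-2: X^JX^J|X^JX^j
J/III-4 un II-1×II-2: X^JX^J|X^JX^j
J/IV-1 un III-2×III-1: X^JY
J/IV-2 aff III-2×III-1: X^jY
⇒ J over [I-1,I-2,II-1,II-2,III-1,III-2,III-3,III-4,IV-1,IV-2]: 9 consistent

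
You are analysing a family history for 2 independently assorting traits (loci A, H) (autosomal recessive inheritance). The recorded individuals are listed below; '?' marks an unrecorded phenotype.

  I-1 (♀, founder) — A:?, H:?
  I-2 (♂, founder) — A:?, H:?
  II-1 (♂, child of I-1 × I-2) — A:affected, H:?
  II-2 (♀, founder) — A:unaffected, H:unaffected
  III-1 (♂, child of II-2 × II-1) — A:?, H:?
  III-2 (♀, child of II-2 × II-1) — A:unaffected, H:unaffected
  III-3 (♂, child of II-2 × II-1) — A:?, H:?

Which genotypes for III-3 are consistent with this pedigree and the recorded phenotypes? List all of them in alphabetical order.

A/I-1 ? ·: Aa|aa
A/I-2 ? ·: Aa|aa
A/II-1 aff I-1×I-2: aa
A/II-2 un ·: AA|Aa
A/III-1 ? II-2×II-1: Aa|aa
A/III-2 un II-2×II-1: Aa
A/III-3 ? II-2×II-1: Aa|aa
⇒ A over [I-1,I-2,II-1,II-2,III-1,III-2,III-3]: 20 consistent
H/I-1 ? ·: HH|Hh|hh
H/I-2 ? ·: HH|Hh|hh
H/II-1 ? I-1×I-2: HH|Hh|hh
H/II-2 un ·: HH|Hh
H/III-1 ? II-2×II-1: HH|Hh|hh
H/III-2 un II-2×II-1: HH|Hh
H/III-3 ? II-2×II-1: HH|Hh|hh
⇒ H over [I-1,I-2,II-1,II-2,III-1,III-2,III-3]: 238 consistent

III-3 ∈ {Aa HH, Aa Hh, Aa hh, aa HH, aa Hh, aa hh}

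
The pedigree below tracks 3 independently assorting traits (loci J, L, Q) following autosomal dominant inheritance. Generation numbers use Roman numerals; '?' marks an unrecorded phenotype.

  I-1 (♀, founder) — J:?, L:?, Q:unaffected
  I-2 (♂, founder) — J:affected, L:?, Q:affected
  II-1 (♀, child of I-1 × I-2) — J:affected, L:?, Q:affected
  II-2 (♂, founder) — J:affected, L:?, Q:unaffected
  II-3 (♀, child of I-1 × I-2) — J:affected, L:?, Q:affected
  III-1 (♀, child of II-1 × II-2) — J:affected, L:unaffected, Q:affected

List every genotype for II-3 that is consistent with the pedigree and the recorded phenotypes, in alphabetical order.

J/I-1 ? ·: jj|Jj|JJ
J/I-2 aff ·: Jj|JJ
J/II-1 aff I-1×I-2: Jj|JJ
J/II-2 aff ·: Jj|JJ
J/II-3 aff I-1×I-2: Jj|JJ
J/III-1 aff II-1×II-2: Jj|JJ
⇒ J over [I-1,I-2,II-1,II-2,II-3,III-1]: 53 consistent
L/I-1 ? ·: ll|Ll|LL
L/I-2 ? ·: ll|Ll|LL
L/II-1 ? I-1×I-2: ll|Ll
L/II-2 ? ·: ll|Ll
L/II-3 ? I-1×I-2: ll|Ll|LL
L/III-1 un II-1×II-2: ll
⇒ L over [I-1,I-2,II-1,II-2,II-3,III-1]: 42 consistent
Q/I-1 un ·: qq
Q/I-2 aff ·: Qq|QQ
Q/II-1 aff I-1×I-2: Qq
Q/II-2 un ·: qq
Q/II-3 aff I-1×I-2: Qq
Q/III-1 aff II-1×II-2: Qq
⇒ Q over [I-1,I-2,II-1,II-2,II-3,III-1]: 2 consistent

II-3 ∈ {JJ LL Qq, JJ Ll Qq, JJ ll Qq, Jj LL Qq, Jj Ll Qq, Jj ll Qq}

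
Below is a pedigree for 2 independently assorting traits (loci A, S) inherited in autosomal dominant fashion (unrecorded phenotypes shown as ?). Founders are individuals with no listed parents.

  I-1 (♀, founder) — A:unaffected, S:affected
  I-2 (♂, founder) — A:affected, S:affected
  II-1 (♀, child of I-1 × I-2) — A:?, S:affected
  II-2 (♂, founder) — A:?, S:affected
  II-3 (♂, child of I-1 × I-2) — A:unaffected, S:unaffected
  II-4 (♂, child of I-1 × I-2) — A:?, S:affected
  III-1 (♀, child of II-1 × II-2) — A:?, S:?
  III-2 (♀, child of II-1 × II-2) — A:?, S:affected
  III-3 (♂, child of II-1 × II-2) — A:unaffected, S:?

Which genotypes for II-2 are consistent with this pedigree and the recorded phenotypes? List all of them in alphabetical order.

A/I-1 un ·: aa
A/I-2 aff ·: Aa
A/II-1 ? I-1×I-2: aa|Aa
A/II-2 ? ·: aa|Aa
A/II-3 un I-1×I-2: aa
A/II-4 ? I-1×I-2: aa|Aa
A/III-1 ? II-1×II-2: aa|Aa|AA
A/III-2 ? II-1×II-2: aa|Aa|AA
A/III-3 un II-1×II-2: aa
⇒ A over [I-1,I-2,II-1,II-2,II-3,II-4,III-1,III-2,III-3]: 36 consistent
S/I-1 aff ·: Ss
S/I-2 aff ·: Ss
S/II-1 aff I-1×I-2: Ss|SS
S/II-2 aff ·: Ss|SS
S/II-3 un I-1×I-2: ss
S/II-4 aff I-1×I-2: Ss|SS
S/III-1 ? II-1×II-2: ss|Ss|SS
S/III-2 aff II-1×II-2: Ss|SS
S/III-3 ? II-1×II-2: ss|Ss|SS
⇒ S over [I-1,I-2,II-1,II-2,II-3,II-4,III-1,III-2,III-3]: 70 consistent

II-2 ∈ {Aa SS, Aa Ss, aa SS, aa Ss}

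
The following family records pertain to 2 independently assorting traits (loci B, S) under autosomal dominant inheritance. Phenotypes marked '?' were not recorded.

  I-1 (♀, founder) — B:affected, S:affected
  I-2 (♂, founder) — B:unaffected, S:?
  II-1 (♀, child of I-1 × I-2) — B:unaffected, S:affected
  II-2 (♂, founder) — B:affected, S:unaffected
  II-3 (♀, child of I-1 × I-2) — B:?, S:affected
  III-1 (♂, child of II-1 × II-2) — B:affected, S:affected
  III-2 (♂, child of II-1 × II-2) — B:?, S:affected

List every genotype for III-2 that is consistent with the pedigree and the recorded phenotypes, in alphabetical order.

III-2 ∈ {Bb Ss, bb Ss}

B/I-1 aff ·: Bb
B/I-2 un ·: bb
B/II-1 un I-1×I-2: bb
B/II-2 aff ·: Bb|BB
B/II-3 ? I-1×I-2: bb|Bb
B/III-1 aff II-1×II-2: Bb
B/III-2 ? II-1×II-2: bb|Bb
⇒ B over [I-1,I-2,II-1,II-2,II-3,III-1,III-2]: 6 consistent
S/I-1 aff ·: Ss|SS
S/I-2 ? ·: ss|Ss|SS
S/II-1 aff I-1×I-2: Ss|SS
S/II-2 un ·: ss
S/II-3 aff I-1×I-2: Ss|SS
S/III-1 aff II-1×II-2: Ss
S/III-2 aff II-1×II-2: Ss
⇒ S over [I-1,I-2,II-1,II-2,II-3,III-1,III-2]: 15 consistent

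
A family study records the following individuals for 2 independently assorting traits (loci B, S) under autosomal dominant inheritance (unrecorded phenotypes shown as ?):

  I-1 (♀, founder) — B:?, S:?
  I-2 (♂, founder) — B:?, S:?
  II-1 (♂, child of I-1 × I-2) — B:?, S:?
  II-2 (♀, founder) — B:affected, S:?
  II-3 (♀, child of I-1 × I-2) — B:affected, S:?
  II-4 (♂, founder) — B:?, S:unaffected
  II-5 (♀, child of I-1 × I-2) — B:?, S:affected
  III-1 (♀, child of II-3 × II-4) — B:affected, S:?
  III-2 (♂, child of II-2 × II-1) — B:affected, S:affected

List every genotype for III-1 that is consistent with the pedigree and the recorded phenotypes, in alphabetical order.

III-1 ∈ {BB Ss, BB ss, Bb Ss, Bb ss}

B/I-1 ? ·: bb|Bb|BB
B/I-2 ? ·: bb|Bb|BB
B/II-1 ? I-1×I-2: bb|Bb|BB
B/II-2 aff ·: Bb|BB
B/II-3 aff I-1×I-2: Bb|BB
B/II-4 ? ·: bb|Bb|BB
B/II-5 ? I-1×I-2: bb|Bb|BB
B/III-1 aff II-3×II-4: Bb|BB
B/III-2 aff II-2×II-1: Bb|BB
⇒ B over [I-1,I-2,II-1,II-2,II-3,II-4,II-5,III-1,III-2]: 667 consistent
S/I-1 ? ·: ss|Ss|SS
S/I-2 ? ·: ss|Ss|SS
S/II-1 ? I-1×I-2: ss|Ss|SS
S/II-2 ? ·: ss|Ss|SS
S/II-3 ? I-1×I-2: ss|Ss|SS
S/II-4 un ·: ss
S/II-5 aff I-1×I-2: Ss|SS
S/III-1 ? II-3×II-4: ss|Ss
S/III-2 aff II-2×II-1: Ss|SS
⇒ S over [I-1,I-2,II-1,II-2,II-3,II-4,II-5,III-1,III-2]: 262 consistent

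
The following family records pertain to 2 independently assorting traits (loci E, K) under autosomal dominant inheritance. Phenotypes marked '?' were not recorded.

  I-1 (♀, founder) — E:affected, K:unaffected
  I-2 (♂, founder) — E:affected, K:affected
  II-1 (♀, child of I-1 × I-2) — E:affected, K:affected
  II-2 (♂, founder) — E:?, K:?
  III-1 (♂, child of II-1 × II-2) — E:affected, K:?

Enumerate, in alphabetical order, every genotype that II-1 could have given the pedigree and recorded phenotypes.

II-1 ∈ {EE Kk, Ee Kk}

E/I-1 aff ·: Ee|EE
E/I-2 aff ·: Ee|EE
E/II-1 aff I-1×I-2: Ee|EE
E/II-2 ? ·: ee|Ee|EE
E/III-1 aff II-1×II-2: Ee|EE
⇒ E over [I-1,I-2,II-1,II-2,III-1]: 31 consistent
K/I-1 un ·: kk
K/I-2 aff ·: Kk|KK
K/II-1 aff I-1×I-2: Kk
K/II-2 ? ·: kk|Kk|KK
K/III-1 ? II-1×II-2: kk|Kk|KK
⇒ K over [I-1,I-2,II-1,II-2,III-1]: 14 consistent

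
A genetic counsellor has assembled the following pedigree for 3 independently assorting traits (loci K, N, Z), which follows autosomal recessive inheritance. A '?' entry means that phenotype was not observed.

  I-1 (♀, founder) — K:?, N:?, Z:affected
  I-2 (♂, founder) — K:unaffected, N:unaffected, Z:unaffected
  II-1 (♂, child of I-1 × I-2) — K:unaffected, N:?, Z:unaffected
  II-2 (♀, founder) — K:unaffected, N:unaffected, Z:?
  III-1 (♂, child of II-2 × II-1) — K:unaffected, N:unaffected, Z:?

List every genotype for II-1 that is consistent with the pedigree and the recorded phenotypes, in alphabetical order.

II-1 ∈ {KK NN Zz, KK Nn Zz, KK nn Zz, Kk NN Zz, Kk Nn Zz, Kk nn Zz}

K/I-1 ? ·: KK|Kk|kk
K/I-2 un ·: KK|Kk
K/II-1 un I-1×I-2: KK|Kk
K/II-2 un ·: KK|Kk
K/III-1 un II-2×II-1: KK|Kk
⇒ K over [I-1,I-2,II-1,II-2,III-1]: 32 consistent
N/I-1 ? ·: NN|Nn|nn
N/I-2 un ·: NN|Nn
N/II-1 ? I-1×I-2: NN|Nn|nn
N/II-2 un ·: NN|Nn
N/III-1 un II-2×II-1: NN|Nn
⇒ N over [I-1,I-2,II-1,II-2,III-1]: 36 consistent
Z/I-1 aff ·: zz
Z/I-2 un ·: ZZ|Zz
Z/II-1 un I-1×I-2: Zz
Z/II-2 ? ·: ZZ|Zz|zz
Z/III-1 ? II-2×II-1: ZZ|Zz|zz
⇒ Z over [I-1,I-2,II-1,II-2,III-1]: 14 consistent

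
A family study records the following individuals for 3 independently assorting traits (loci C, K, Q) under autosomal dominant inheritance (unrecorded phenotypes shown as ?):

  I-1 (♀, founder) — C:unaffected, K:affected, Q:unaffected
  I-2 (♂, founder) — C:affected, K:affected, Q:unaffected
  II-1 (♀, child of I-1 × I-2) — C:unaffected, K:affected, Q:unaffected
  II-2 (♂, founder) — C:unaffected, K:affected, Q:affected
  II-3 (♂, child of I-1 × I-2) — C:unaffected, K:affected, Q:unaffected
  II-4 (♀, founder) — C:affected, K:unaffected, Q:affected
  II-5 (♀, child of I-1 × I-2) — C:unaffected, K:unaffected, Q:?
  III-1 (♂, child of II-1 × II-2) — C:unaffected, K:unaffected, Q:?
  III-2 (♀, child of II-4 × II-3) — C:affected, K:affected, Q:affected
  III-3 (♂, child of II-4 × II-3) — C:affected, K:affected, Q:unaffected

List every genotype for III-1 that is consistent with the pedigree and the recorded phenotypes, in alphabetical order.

C/I-1 un ·: cc
C/I-2 aff ·: Cc
C/II-1 un I-1×I-2: cc
C/II-2 un ·: cc
C/II-3 un I-1×I-2: cc
C/II-4 aff ·: Cc|CC
C/II-5 un I-1×I-2: cc
C/III-1 un II-1×II-2: cc
C/III-2 aff II-4×II-3: Cc
C/III-3 aff II-4×II-3: Cc
⇒ C over [I-1,I-2,II-1,II-2,II-3,II-4,II-5,III-1,III-2,III-3]: 2 consistent
K/I-1 aff ·: Kk
K/I-2 aff ·: Kk
K/II-1 aff I-1×I-2: Kk
K/II-2 aff ·: Kk
K/II-3 aff I-1×I-2: Kk|KK
K/II-4 un ·: kk
K/II-5 un I-1×I-2: kk
K/III-1 un II-1×II-2: kk
K/III-2 aff II-4×II-3: Kk
K/III-3 aff II-4×II-3: Kk
⇒ K over [I-1,I-2,II-1,II-2,II-3,II-4,II-5,III-1,III-2,III-3]: 2 consistent
Q/I-1 un ·: qq
Q/I-2 un ·: qq
Q/II-1 un I-1×I-2: qq
Q/II-2 aff ·: Qq|QQ
Q/II-3 un I-1×I-2: qq
Q/II-4 aff ·: Qq
Q/II-5 ? I-1×I-2: qq
Q/III-1 ? II-1×II-2: qq|Qq
Q/III-2 aff II-4×II-3: Qq
Q/III-3 un II-4×II-3: qq
⇒ Q over [I-1,I-2,II-1,II-2,II-3,II-4,II-5,III-1,III-2,III-3]: 3 consistent

III-1 ∈ {cc kk Qq, cc kk qq}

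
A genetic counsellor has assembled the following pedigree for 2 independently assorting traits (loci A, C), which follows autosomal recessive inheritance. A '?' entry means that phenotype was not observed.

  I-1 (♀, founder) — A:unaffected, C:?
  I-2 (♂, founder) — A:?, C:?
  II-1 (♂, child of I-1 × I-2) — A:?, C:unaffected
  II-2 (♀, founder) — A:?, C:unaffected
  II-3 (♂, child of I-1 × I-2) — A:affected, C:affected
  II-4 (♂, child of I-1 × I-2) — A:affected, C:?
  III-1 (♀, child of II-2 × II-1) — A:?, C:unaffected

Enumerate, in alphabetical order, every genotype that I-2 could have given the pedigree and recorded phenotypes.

I-2 ∈ {Aa Cc, Aa cc, aa Cc, aa cc}

A/I-1 un ·: Aa
A/I-2 ? ·: Aa|aa
A/II-1 ? I-1×I-2: AA|Aa|aa
A/II-2 ? ·: AA|Aa|aa
A/II-3 aff I-1×I-2: aa
A/II-4 aff I-1×I-2: aa
A/III-1 ? II-2×II-1: AA|Aa|aa
⇒ A over [I-1,I-2,II-1,II-2,II-3,II-4,III-1]: 26 consistent
C/I-1 ? ·: Cc|cc
C/I-2 ? ·: Cc|cc
C/II-1 un I-1×I-2: CC|Cc
C/II-2 un ·: CC|Cc
C/II-3 aff I-1×I-2: cc
C/II-4 ? I-1×I-2: CC|Cc|cc
C/III-1 un II-2×II-1: CC|Cc
⇒ C over [I-1,I-2,II-1,II-2,II-3,II-4,III-1]: 37 consistent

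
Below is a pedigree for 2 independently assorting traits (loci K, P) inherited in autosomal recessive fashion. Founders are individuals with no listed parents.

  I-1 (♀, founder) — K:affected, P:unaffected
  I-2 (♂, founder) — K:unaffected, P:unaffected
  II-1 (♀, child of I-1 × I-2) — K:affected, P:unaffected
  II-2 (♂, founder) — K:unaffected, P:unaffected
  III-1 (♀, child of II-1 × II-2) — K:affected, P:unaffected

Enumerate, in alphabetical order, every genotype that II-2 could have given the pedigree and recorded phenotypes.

II-2 ∈ {Kk PP, Kk Pp}

K/I-1 aff ·: kk
K/I-2 un ·: Kk
K/II-1 aff I-1×I-2: kk
K/II-2 un ·: Kk
K/III-1 aff II-1×II-2: kk
⇒ K over [I-1,I-2,II-1,II-2,III-1]: 1 consistent
P/I-1 un ·: PP|Pp
P/I-2 un ·: PP|Pp
P/II-1 un I-1×I-2: PP|Pp
P/II-2 un ·: PP|Pp
P/III-1 un II-1×II-2: PP|Pp
⇒ P over [I-1,I-2,II-1,II-2,III-1]: 24 consistent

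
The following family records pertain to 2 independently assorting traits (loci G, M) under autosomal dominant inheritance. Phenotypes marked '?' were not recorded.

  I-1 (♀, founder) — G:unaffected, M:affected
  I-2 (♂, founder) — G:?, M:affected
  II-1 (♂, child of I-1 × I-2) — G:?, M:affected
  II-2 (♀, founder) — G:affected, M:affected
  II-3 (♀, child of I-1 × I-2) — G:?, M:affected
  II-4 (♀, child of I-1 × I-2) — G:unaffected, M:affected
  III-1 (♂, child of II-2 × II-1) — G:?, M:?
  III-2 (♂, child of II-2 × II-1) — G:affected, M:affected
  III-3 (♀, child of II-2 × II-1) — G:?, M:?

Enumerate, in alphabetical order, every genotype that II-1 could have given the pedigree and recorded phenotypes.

G/I-1 un ·: gg
G/I-2 ? ·: gg|Gg
G/II-1 ? I-1×I-2: gg|Gg
G/II-2 aff ·: Gg|GG
G/II-3 ? I-1×I-2: gg|Gg
G/II-4 un I-1×I-2: gg
G/III-1 ? II-2×II-1: gg|Gg|GG
G/III-2 aff II-2×II-1: Gg|GG
G/III-3 ? II-2×II-1: gg|Gg|GG
⇒ G over [I-1,I-2,II-1,II-2,II-3,II-4,III-1,III-2,III-3]: 67 consistent
M/I-1 aff ·: Mm|MM
M/I-2 aff ·: Mm|MM
M/II-1 aff I-1×I-2: Mm|MM
M/II-2 aff ·: Mm|MM
M/II-3 aff I-1×I-2: Mm|MM
M/II-4 aff I-1×I-2: Mm|MM
M/III-1 ? II-2×II-1: mm|Mm|MM
M/III-2 aff II-2×II-1: Mm|MM
M/III-3 ? II-2×II-1: mm|Mm|MM
⇒ M over [I-1,I-2,II-1,II-2,II-3,II-4,III-1,III-2,III-3]: 429 consistent

II-1 ∈ {Gg MM, Gg Mm, gg MM, gg Mm}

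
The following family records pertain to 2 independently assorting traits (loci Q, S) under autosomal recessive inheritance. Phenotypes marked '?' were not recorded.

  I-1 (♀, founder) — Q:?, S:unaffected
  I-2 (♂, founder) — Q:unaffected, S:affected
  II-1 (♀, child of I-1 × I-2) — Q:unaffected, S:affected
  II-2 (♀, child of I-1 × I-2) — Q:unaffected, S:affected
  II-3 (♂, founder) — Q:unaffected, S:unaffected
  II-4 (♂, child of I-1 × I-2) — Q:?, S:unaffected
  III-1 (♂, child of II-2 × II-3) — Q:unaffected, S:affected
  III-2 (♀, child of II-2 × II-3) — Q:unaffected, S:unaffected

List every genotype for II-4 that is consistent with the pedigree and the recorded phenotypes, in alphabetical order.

Q/I-1 ? ·: QQ|Qq|qq
Q/I-2 un ·: QQ|Qq
Q/II-1 un I-1×I-2: QQ|Qq
Q/II-2 un I-1×I-2: QQ|Qq
Q/II-3 un ·: QQ|Qq
Q/II-4 ? I-1×I-2: QQ|Qq|qq
Q/III-1 un II-2×II-3: QQ|Qq
Q/III-2 un II-2×II-3: QQ|Qq
⇒ Q over [I-1,I-2,II-1,II-2,II-3,II-4,III-1,III-2]: 211 consistent
S/I-1 un ·: Ss
S/I-2 aff ·: ss
S/II-1 aff I-1×I-2: ss
S/II-2 aff I-1×I-2: ss
S/II-3 un ·: Ss
S/II-4 un I-1×I-2: Ss
S/III-1 aff II-2×II-3: ss
S/III-2 un II-2×II-3: Ss
⇒ S over [I-1,I-2,II-1,II-2,II-3,II-4,III-1,III-2]: 1 consistent

II-4 ∈ {QQ Ss, Qq Ss, qq Ss}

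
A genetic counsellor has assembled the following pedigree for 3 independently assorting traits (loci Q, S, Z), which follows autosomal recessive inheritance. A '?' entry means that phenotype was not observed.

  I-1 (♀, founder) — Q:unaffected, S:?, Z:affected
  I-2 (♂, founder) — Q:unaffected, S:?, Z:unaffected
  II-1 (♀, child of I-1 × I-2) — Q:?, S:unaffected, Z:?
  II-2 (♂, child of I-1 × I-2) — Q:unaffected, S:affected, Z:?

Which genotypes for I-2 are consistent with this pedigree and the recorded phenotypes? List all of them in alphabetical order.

Q/I-1 un ·: QQ|Qq
Q/I-2 un ·: QQ|Qq
Q/II-1 ? I-1×I-2: QQ|Qq|qq
Q/II-2 un I-1×I-2: QQ|Qq
⇒ Q over [I-1,I-2,II-1,II-2]: 15 consistent
S/I-1 ? ·: Ss|ss
S/I-2 ? ·: Ss|ss
S/II-1 un I-1×I-2: SS|Ss
S/II-2 aff I-1×I-2: ss
⇒ S over [I-1,I-2,II-1,II-2]: 4 consistent
Z/I-1 aff ·: zz
Z/I-2 un ·: ZZ|Zz
Z/II-1 ? I-1×I-2: Zz|zz
Z/II-2 ? I-1×I-2: Zz|zz
⇒ Z over [I-1,I-2,II-1,II-2]: 5 consistent

I-2 ∈ {QQ Ss ZZ, QQ Ss Zz, QQ ss ZZ, QQ ss Zz, Qq Ss ZZ, Qq Ss Zz, Qq ss ZZ, Qq ss Zz}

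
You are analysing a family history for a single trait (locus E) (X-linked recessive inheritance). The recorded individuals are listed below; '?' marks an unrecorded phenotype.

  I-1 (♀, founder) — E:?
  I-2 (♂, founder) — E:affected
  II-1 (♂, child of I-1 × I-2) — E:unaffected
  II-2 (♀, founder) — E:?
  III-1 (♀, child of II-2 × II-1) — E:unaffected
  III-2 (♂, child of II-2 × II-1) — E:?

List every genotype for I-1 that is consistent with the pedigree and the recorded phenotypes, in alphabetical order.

E/I-1 ? ·: X^EX^E|X^EX^e
E/I-2 aff ·: X^eY
E/II-1 un I-1×I-2: X^EY
E/II-2 ? ·: X^EX^E|X^EX^e|X^eX^e
E/III-1 un II-2×II-1: X^EX^E|X^EX^e
E/III-2 ? II-2×II-1: X^EY|X^eY
⇒ E over [I-1,I-2,II-1,II-2,III-1,III-2]: 12 consistent

I-1 ∈ {X^EX^E, X^EX^e}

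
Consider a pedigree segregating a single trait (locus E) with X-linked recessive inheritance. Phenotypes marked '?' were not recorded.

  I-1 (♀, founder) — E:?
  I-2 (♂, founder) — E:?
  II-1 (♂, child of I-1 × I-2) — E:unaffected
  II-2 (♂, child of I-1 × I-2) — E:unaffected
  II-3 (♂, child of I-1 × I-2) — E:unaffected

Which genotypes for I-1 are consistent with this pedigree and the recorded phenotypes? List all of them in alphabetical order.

E/I-1 ? ·: X^EX^E|X^EX^e
E/I-2 ? ·: X^EY|X^eY
E/II-1 un I-1×I-2: X^EY
E/II-2 un I-1×I-2: X^EY
E/II-3 un I-1×I-2: X^EY
⇒ E over [I-1,I-2,II-1,II-2,II-3]: 4 consistent

I-1 ∈ {X^EX^E, X^EX^e}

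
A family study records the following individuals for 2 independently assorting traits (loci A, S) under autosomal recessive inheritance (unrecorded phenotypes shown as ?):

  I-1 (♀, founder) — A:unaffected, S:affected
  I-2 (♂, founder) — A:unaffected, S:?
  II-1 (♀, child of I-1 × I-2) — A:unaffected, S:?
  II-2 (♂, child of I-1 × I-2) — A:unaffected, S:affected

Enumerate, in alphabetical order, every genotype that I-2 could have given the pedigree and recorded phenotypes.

A/I-1 un ·: AA|Aa
A/I-2 un ·: AA|Aa
A/II-1 un I-1×I-2: AA|Aa
A/II-2 un I-1×I-2: AA|Aa
⇒ A over [I-1,I-2,II-1,II-2]: 13 consistent
S/I-1 aff ·: ss
S/I-2 ? ·: Ss|ss
S/II-1 ? I-1×I-2: Ss|ss
S/II-2 aff I-1×I-2: ss
⇒ S over [I-1,I-2,II-1,II-2]: 3 consistent

I-2 ∈ {AA Ss, AA ss, Aa Ss, Aa ss}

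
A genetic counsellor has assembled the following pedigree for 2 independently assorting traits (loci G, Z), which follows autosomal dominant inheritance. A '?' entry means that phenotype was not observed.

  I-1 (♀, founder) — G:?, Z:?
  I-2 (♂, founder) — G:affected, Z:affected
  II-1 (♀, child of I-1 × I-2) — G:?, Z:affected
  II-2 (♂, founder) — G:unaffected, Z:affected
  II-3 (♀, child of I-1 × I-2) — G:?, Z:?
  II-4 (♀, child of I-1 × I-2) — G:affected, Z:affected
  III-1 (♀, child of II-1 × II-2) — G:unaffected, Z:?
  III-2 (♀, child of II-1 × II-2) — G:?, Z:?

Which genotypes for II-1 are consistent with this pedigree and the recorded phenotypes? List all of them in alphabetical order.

G/I-1 ? ·: gg|Gg|GG
G/I-2 aff ·: Gg|GG
G/II-1 ? I-1×I-2: gg|Gg
G/II-2 un ·: gg
G/II-3 ? I-1×I-2: gg|Gg|GG
G/II-4 aff I-1×I-2: Gg|GG
G/III-1 un II-1×II-2: gg
G/III-2 ? II-1×II-2: gg|Gg
⇒ G over [I-1,I-2,II-1,II-2,II-3,II-4,III-1,III-2]: 42 consistent
Z/I-1 ? ·: zz|Zz|ZZ
Z/I-2 aff ·: Zz|ZZ
Z/II-1 aff I-1×I-2: Zz|ZZ
Z/II-2 aff ·: Zz|ZZ
Z/II-3 ? I-1×I-2: zz|Zz|ZZ
Z/II-4 aff I-1×I-2: Zz|ZZ
Z/III-1 ? II-1×II-2: zz|Zz|ZZ
Z/III-2 ? II-1×II-2: zz|Zz|ZZ
⇒ Z over [I-1,I-2,II-1,II-2,II-3,II-4,III-1,III-2]: 296 consistent

II-1 ∈ {Gg ZZ, Gg Zz, gg ZZ, gg Zz}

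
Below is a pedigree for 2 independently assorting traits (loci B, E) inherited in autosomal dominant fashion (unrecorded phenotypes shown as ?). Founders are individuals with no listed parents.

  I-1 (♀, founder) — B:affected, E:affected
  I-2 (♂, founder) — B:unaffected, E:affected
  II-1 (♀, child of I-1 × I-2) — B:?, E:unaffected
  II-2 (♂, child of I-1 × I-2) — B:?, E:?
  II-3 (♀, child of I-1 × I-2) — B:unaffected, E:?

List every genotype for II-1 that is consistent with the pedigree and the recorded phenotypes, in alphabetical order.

B/I-1 aff ·: Bb
B/I-2 un ·: bb
B/II-1 ? I-1×I-2: bb|Bb
B/II-2 ? I-1×I-2: bb|Bb
B/II-3 un I-1×I-2: bb
⇒ B over [I-1,I-2,II-1,II-2,II-3]: 4 consistent
E/I-1 aff ·: Ee
E/I-2 aff ·: Ee
E/II-1 un I-1×I-2: ee
E/II-2 ? I-1×I-2: ee|Ee|EE
E/II-3 ? I-1×I-2: ee|Ee|EE
⇒ E over [I-1,I-2,II-1,II-2,II-3]: 9 consistent

II-1 ∈ {Bb ee, bb ee}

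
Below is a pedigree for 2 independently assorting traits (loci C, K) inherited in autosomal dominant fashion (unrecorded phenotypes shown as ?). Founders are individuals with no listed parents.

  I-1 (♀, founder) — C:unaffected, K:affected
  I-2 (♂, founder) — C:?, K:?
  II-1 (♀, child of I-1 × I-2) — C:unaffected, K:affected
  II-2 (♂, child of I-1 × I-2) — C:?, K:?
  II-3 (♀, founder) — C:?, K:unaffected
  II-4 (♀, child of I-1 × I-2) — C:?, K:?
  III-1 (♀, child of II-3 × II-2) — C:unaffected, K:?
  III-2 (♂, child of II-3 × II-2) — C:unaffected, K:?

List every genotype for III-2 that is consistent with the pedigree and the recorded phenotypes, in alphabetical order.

C/I-1 un ·: cc
C/I-2 ? ·: cc|Cc
C/II-1 un I-1×I-2: cc
C/II-2 ? I-1×I-2: cc|Cc
C/II-3 ? ·: cc|Cc
C/II-4 ? I-1×I-2: cc|Cc
C/III-1 un II-3×II-2: cc
C/III-2 un II-3×II-2: cc
⇒ C over [I-1,I-2,II-1,II-2,II-3,II-4,III-1,III-2]: 10 consistent
K/I-1 aff ·: Kk|KK
K/I-2 ? ·: kk|Kk|KK
K/II-1 aff I-1×I-2: Kk|KK
K/II-2 ? I-1×I-2: kk|Kk|KK
K/II-3 un ·: kk
K/II-4 ? I-1×I-2: kk|Kk|KK
K/III-1 ? II-3×II-2: kk|Kk
K/III-2 ? II-3×II-2: kk|Kk
⇒ K over [I-1,I-2,II-1,II-2,II-3,II-4,III-1,III-2]: 91 consistent

III-2 ∈ {cc Kk, cc kk}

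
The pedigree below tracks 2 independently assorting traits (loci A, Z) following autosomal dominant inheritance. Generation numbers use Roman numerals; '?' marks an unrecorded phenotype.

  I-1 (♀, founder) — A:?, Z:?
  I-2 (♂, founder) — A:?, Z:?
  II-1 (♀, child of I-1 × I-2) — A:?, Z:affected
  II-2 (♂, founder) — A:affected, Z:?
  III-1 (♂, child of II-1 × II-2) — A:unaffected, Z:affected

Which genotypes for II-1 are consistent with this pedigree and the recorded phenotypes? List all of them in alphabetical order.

II-1 ∈ {Aa ZZ, Aa Zz, aa ZZ, aa Zz}

A/I-1 ? ·: aa|Aa|AA
A/I-2 ? ·: aa|Aa|AA
A/II-1 ? I-1×I-2: aa|Aa
A/II-2 aff ·: Aa
A/III-1 un II-1×II-2: aa
⇒ A over [I-1,I-2,II-1,II-2,III-1]: 11 consistent
Z/I-1 ? ·: zz|Zz|ZZ
Z/I-2 ? ·: zz|Zz|ZZ
Z/II-1 aff I-1×I-2: Zz|ZZ
Z/II-2 ? ·: zz|Zz|ZZ
Z/III-1 aff II-1×II-2: Zz|ZZ
⇒ Z over [I-1,I-2,II-1,II-2,III-1]: 51 consistent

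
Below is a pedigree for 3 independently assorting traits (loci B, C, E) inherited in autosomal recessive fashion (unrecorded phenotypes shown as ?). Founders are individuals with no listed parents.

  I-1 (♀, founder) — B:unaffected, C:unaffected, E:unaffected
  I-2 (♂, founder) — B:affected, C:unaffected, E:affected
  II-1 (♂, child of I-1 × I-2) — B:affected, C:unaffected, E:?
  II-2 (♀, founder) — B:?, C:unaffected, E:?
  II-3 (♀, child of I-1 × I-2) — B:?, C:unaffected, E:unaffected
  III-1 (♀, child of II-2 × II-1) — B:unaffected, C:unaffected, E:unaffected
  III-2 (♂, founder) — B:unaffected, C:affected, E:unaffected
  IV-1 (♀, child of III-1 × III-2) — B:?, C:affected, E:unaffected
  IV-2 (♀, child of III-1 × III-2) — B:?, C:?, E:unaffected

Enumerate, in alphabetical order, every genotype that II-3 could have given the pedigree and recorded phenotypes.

II-3 ∈ {Bb CC Ee, Bb Cc Ee, bb CC Ee, bb Cc Ee}

B/I-1 un ·: Bb
B/I-2 aff ·: bb
B/II-1 aff I-1×I-2: bb
B/II-2 ? ·: BB|Bb
B/II-3 ? I-1×I-2: Bb|bb
B/III-1 un II-2×II-1: Bb
B/III-2 un ·: BB|Bb
B/IV-1 ? III-1×III-2: BB|Bb|bb
B/IV-2 ? III-1×III-2: BB|Bb|bb
⇒ B over [I-1,I-2,II-1,II-2,II-3,III-1,III-2,IV-1,IV-2]: 52 consistent
C/I-1 un ·: CC|Cc
C/I-2 un ·: CC|Cc
C/II-1 un I-1×I-2: CC|Cc
C/II-2 un ·: CC|Cc
C/II-3 un I-1×I-2: CC|Cc
C/III-1 un II-2×II-1: Cc
C/III-2 aff ·: cc
C/IV-1 aff III-1×III-2: cc
C/IV-2 ? III-1×III-2: Cc|cc
⇒ C over [I-1,I-2,II-1,II-2,II-3,III-1,III-2,IV-1,IV-2]: 38 consistent
E/I-1 un ·: EE|Ee
E/I-2 aff ·: ee
E/II-1 ? I-1×I-2: Ee|ee
E/II-2 ? ·: EE|Ee|ee
E/II-3 un I-1×I-2: Ee
E/III-1 un II-2×II-1: EE|Ee
E/III-2 un ·: EE|Ee
E/IV-1 un III-1×III-2: EE|Ee
E/IV-2 un III-1×III-2: EE|Ee
⇒ E over [I-1,I-2,II-1,II-2,II-3,III-1,III-2,IV-1,IV-2]: 84 consistent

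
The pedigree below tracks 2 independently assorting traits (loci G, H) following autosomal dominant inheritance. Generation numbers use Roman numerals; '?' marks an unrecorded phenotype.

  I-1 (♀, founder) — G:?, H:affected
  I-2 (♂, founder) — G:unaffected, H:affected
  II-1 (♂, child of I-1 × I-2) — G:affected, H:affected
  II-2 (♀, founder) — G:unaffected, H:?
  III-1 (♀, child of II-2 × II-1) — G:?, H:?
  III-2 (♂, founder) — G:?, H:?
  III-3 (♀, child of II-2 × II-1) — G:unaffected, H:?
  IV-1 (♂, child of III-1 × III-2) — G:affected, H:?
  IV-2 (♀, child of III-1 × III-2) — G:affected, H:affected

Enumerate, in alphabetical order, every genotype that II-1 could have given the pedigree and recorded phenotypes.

G/I-1 ? ·: Gg|GG
G/I-2 un ·: gg
G/II-1 aff I-1×I-2: Gg
G/II-2 un ·: gg
G/III-1 ? II-2×II-1: gg|Gg
G/III-2 ? ·: gg|Gg|GG
G/III-3 un II-2×II-1: gg
G/IV-1 aff III-1×III-2: Gg|GG
G/IV-2 aff III-1×III-2: Gg|GG
⇒ G over [I-1,I-2,II-1,II-2,III-1,III-2,III-3,IV-1,IV-2]: 22 consistent
H/I-1 aff ·: Hh|HH
H/I-2 aff ·: Hh|HH
H/II-1 aff I-1×I-2: Hh|HH
H/II-2 ? ·: hh|Hh|HH
H/III-1 ? II-2×II-1: hh|Hh|HH
H/III-2 ? ·: hh|Hh|HH
H/III-3 ? II-2×II-1: hh|Hh|HH
H/IV-1 ? III-1×III-2: hh|Hh|HH
H/IV-2 aff III-1×III-2: Hh|HH
⇒ H over [I-1,I-2,II-1,II-2,III-1,III-2,III-3,IV-1,IV-2]: 603 consistent

II-1 ∈ {Gg HH, Gg Hh}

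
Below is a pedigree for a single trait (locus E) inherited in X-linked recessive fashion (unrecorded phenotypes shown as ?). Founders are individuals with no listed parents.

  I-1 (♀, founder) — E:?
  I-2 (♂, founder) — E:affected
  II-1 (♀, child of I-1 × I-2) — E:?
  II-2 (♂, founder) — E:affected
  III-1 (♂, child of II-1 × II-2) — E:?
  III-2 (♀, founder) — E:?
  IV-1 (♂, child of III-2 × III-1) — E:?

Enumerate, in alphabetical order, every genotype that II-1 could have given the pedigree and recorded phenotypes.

II-1 ∈ {X^EX^e, X^eX^e}

E/I-1 ? ·: X^EX^E|X^EX^e|X^eX^e
E/I-2 aff ·: X^eY
E/II-1 ? I-1×I-2: X^EX^e|X^eX^e
E/II-2 aff ·: X^eY
E/III-1 ? II-1×II-2: X^EY|X^eY
E/III-2 ? ·: X^EX^E|X^EX^e|X^eX^e
E/IV-1 ? III-2×III-1: X^EY|X^eY
⇒ E over [I-1,I-2,II-1,II-2,III-1,III-2,IV-1]: 24 consistent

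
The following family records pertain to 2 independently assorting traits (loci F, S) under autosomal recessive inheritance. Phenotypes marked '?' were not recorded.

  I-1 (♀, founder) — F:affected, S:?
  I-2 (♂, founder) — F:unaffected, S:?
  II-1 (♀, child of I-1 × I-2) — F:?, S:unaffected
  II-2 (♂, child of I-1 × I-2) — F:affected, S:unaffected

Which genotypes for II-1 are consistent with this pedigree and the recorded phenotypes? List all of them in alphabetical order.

F/I-1 aff ·: ff
F/I-2 un ·: Ff
F/II-1 ? I-1×I-2: Ff|ff
F/II-2 aff I-1×I-2: ff
⇒ F over [I-1,I-2,II-1,II-2]: 2 consistent
S/I-1 ? ·: SS|Ss|ss
S/I-2 ? ·: SS|Ss|ss
S/II-1 un I-1×I-2: SS|Ss
S/II-2 un I-1×I-2: SS|Ss
⇒ S over [I-1,I-2,II-1,II-2]: 17 consistent

II-1 ∈ {Ff SS, Ff Ss, ff SS, ff Ss}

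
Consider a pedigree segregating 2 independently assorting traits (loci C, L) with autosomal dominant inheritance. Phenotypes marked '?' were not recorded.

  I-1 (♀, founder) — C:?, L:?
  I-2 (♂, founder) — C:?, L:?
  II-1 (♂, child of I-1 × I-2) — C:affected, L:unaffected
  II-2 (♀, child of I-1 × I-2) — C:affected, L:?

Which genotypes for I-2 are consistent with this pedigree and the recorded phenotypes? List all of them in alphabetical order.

I-2 ∈ {CC Ll, CC ll, Cc Ll, Cc ll, cc Ll, cc ll}

C/I-1 ? ·: cc|Cc|CC
C/I-2 ? ·: cc|Cc|CC
C/II-1 aff I-1×I-2: Cc|CC
C/II-2 aff I-1×I-2: Cc|CC
⇒ C over [I-1,I-2,II-1,II-2]: 17 consistent
L/I-1 ? ·: ll|Ll
L/I-2 ? ·: ll|Ll
L/II-1 un I-1×I-2: ll
L/II-2 ? I-1×I-2: ll|Ll|LL
⇒ L over [I-1,I-2,II-1,II-2]: 8 consistent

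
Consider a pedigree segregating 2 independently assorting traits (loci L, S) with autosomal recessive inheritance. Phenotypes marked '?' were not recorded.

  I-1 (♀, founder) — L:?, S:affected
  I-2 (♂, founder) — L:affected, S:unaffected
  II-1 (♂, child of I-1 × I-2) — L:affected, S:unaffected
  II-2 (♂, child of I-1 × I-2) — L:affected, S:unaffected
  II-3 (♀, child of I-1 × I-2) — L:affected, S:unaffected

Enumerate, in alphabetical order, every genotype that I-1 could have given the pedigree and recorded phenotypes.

L/I-1 ? ·: Ll|ll
L/I-2 aff ·: ll
L/II-1 aff I-1×I-2: ll
L/II-2 aff I-1×I-2: ll
L/II-3 aff I-1×I-2: ll
⇒ L over [I-1,I-2,II-1,II-2,II-3]: 2 consistent
S/I-1 aff ·: ss
S/I-2 un ·: SS|Ss
S/II-1 un I-1×I-2: Ss
S/II-2 un I-1×I-2: Ss
S/II-3 un I-1×I-2: Ss
⇒ S over [I-1,I-2,II-1,II-2,II-3]: 2 consistent

I-1 ∈ {Ll ss, ll ss}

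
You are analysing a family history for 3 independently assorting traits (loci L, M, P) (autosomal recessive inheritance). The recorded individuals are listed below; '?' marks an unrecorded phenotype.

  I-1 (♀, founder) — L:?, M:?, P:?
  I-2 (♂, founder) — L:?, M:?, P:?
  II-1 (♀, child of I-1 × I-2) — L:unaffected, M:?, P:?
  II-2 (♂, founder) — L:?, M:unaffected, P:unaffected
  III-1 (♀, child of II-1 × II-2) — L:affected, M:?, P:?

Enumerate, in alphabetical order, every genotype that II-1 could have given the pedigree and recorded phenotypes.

L/I-1 ? ·: LL|Ll|ll
L/I-2 ? ·: LL|Ll|ll
L/II-1 un I-1×I-2: Ll
L/II-2 ? ·: Ll|ll
L/III-1 aff II-1×II-2: ll
⇒ L over [I-1,I-2,II-1,II-2,III-1]: 14 consistent
M/I-1 ? ·: MM|Mm|mm
M/I-2 ? ·: MM|Mm|mm
M/II-1 ? I-1×I-2: MM|Mm|mm
M/II-2 un ·: MM|Mm
M/III-1 ? II-1×II-2: MM|Mm|mm
⇒ M over [I-1,I-2,II-1,II-2,III-1]: 59 consistent
P/I-1 ? ·: PP|Pp|pp
P/I-2 ? ·: PP|Pp|pp
P/II-1 ? I-1×I-2: PP|Pp|pp
P/II-2 un ·: PP|Pp
P/III-1 ? II-1×II-2: PP|Pp|pp
⇒ P over [I-1,I-2,II-1,II-2,III-1]: 59 consistent

II-1 ∈ {Ll MM PP, Ll MM Pp, Ll MM pp, Ll Mm PP, Ll Mm Pp, Ll Mm pp, Ll mm PP, Ll mm Pp, Ll mm pp}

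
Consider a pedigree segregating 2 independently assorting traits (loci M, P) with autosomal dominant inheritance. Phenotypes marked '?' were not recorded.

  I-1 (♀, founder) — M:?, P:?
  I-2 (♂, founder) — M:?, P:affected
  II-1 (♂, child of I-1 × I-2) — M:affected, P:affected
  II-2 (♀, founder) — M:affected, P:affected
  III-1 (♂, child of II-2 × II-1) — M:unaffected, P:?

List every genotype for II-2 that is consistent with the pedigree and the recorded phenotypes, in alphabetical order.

M/I-1 ? ·: mm|Mm|MM
M/I-2 ? ·: mm|Mm|MM
M/II-1 aff I-1×I-2: Mm
M/II-2 aff ·: Mm
M/III-1 un II-2×II-1: mm
⇒ M over [I-1,I-2,II-1,II-2,III-1]: 7 consistent
P/I-1 ? ·: pp|Pp|PP
P/I-2 aff ·: Pp|PP
P/II-1 aff I-1×I-2: Pp|PP
P/II-2 aff ·: Pp|PP
P/III-1 ? II-2×II-1: pp|Pp|PP
⇒ P over [I-1,I-2,II-1,II-2,III-1]: 37 consistent

II-2 ∈ {Mm PP, Mm Pp}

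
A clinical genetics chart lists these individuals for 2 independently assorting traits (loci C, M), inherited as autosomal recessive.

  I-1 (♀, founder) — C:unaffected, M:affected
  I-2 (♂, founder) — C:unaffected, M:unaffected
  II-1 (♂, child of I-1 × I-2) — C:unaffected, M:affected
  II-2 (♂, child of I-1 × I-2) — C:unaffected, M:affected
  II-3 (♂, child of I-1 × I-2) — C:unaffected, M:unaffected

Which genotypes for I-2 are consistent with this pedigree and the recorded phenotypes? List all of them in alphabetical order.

C/I-1 un ·: CC|Cc
C/I-2 un ·: CC|Cc
C/II-1 un I-1×I-2: CC|Cc
C/II-2 un I-1×I-2: CC|Cc
C/II-3 un I-1×I-2: CC|Cc
⇒ C over [I-1,I-2,II-1,II-2,II-3]: 25 consistent
M/I-1 aff ·: mm
M/I-2 un ·: Mm
M/II-1 aff I-1×I-2: mm
M/II-2 aff I-1×I-2: mm
M/II-3 un I-1×I-2: Mm
⇒ M over [I-1,I-2,II-1,II-2,II-3]: 1 consistent

I-2 ∈ {CC Mm, Cc Mm}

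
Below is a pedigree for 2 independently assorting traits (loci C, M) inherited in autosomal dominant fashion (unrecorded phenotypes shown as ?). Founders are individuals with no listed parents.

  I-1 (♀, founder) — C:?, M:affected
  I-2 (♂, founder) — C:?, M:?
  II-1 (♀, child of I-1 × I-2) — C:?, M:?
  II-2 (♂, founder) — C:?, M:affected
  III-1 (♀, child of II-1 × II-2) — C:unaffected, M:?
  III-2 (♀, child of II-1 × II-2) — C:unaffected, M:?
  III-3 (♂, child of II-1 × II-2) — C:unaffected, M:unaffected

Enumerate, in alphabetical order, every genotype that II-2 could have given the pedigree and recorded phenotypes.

C/I-1 ? ·: cc|Cc|CC
C/I-2 ? ·: cc|Cc|CC
C/II-1 ? I-1×I-2: cc|Cc
C/II-2 ? ·: cc|Cc
C/III-1 un II-1×II-2: cc
C/III-2 un II-1×II-2: cc
C/III-3 un II-1×II-2: cc
⇒ C over [I-1,I-2,II-1,II-2,III-1,III-2,III-3]: 22 consistent
M/I-1 aff ·: Mm|MM
M/I-2 ? ·: mm|Mm|MM
M/II-1 ? I-1×I-2: mm|Mm
M/II-2 aff ·: Mm
M/III-1 ? II-1×II-2: mm|Mm|MM
M/III-2 ? II-1×II-2: mm|Mm|MM
M/III-3 un II-1×II-2: mm
⇒ M over [I-1,I-2,II-1,II-2,III-1,III-2,III-3]: 53 consistent

II-2 ∈ {Cc Mm, cc Mm}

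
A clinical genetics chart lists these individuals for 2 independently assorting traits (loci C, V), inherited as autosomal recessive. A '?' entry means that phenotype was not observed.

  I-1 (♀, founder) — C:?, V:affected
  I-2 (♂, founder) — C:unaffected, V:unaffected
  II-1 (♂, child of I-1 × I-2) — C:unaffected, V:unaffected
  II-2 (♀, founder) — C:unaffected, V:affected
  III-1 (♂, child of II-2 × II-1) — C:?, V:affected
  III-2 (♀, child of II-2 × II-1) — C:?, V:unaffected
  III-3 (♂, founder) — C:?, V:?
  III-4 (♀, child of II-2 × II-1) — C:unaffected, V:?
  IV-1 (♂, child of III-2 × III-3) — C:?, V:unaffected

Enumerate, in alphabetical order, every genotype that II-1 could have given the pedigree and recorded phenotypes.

II-1 ∈ {CC Vv, Cc Vv}

C/I-1 ? ·: CC|Cc|cc
C/I-2 un ·: CC|Cc
C/II-1 un I-1×I-2: CC|Cc
C/II-2 un ·: CC|Cc
C/III-1 ? II-2×II-1: CC|Cc|cc
C/III-2 ? II-2×II-1: CC|Cc|cc
C/III-3 ? ·: CC|Cc|cc
C/III-4 un II-2×II-1: CC|Cc
C/IV-1 ? III-2×III-3: CC|Cc|cc
⇒ C over [I-1,I-2,II-1,II-2,III-1,III-2,III-3,III-4,IV-1]: 862 consistent
V/I-1 aff ·: vv
V/I-2 un ·: VV|Vv
V/II-1 un I-1×I-2: Vv
V/II-2 aff ·: vv
V/III-1 aff II-2×II-1: vv
V/III-2 un II-2×II-1: Vv
V/III-3 ? ·: VV|Vv|vv
V/III-4 ? II-2×II-1: Vv|vv
V/IV-1 un III-2×III-3: VV|Vv
⇒ V over [I-1,I-2,II-1,II-2,III-1,III-2,III-3,III-4,IV-1]: 20 consistent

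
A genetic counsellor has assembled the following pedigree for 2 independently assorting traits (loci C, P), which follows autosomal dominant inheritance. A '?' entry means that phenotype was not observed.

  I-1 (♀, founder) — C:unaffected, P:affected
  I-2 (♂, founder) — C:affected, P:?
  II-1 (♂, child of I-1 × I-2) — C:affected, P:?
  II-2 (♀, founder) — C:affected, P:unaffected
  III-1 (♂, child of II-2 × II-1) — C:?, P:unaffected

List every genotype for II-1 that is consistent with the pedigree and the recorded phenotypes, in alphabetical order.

C/I-1 un ·: cc
C/I-2 aff ·: Cc|CC
C/II-1 aff I-1×I-2: Cc
C/II-2 aff ·: Cc|CC
C/III-1 ? II-2×II-1: cc|Cc|CC
⇒ C over [I-1,I-2,II-1,II-2,III-1]: 10 consistent
P/I-1 aff ·: Pp|PP
P/I-2 ? ·: pp|Pp|PP
P/II-1 ? I-1×I-2: pp|Pp
P/II-2 un ·: pp
P/III-1 un II-2×II-1: pp
⇒ P over [I-1,I-2,II-1,II-2,III-1]: 7 consistent

II-1 ∈ {Cc Pp, Cc pp}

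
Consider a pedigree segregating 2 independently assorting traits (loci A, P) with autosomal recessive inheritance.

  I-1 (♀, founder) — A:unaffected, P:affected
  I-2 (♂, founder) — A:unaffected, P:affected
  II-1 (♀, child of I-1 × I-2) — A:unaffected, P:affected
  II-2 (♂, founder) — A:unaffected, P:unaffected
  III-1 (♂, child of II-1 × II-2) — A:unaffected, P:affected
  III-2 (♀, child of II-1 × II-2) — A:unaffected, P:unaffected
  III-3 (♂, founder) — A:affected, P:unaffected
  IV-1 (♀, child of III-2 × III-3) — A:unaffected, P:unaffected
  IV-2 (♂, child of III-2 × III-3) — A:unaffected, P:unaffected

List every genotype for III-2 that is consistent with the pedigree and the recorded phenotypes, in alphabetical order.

III-2 ∈ {AA Pp, Aa Pp}

A/I-1 un ·: AA|Aa
A/I-2 un ·: AA|Aa
A/II-1 un I-1×I-2: AA|Aa
A/II-2 un ·: AA|Aa
A/III-1 un II-1×II-2: AA|Aa
A/III-2 un II-1×II-2: AA|Aa
A/III-3 aff ·: aa
A/IV-1 un III-2×III-3: Aa
A/IV-2 un III-2×III-3: Aa
⇒ A over [I-1,I-2,II-1,II-2,III-1,III-2,III-3,IV-1,IV-2]: 44 consistent
P/I-1 aff ·: pp
P/I-2 aff ·: pp
P/II-1 aff I-1×I-2: pp
P/II-2 un ·: Pp
P/III-1 aff II-1×II-2: pp
P/III-2 un II-1×II-2: Pp
P/III-3 un ·: PP|Pp
P/IV-1 un III-2×III-3: PP|Pp
P/IV-2 un III-2×III-3: PP|Pp
⇒ P over [I-1,I-2,II-1,II-2,III-1,III-2,III-3,IV-1,IV-2]: 8 consistent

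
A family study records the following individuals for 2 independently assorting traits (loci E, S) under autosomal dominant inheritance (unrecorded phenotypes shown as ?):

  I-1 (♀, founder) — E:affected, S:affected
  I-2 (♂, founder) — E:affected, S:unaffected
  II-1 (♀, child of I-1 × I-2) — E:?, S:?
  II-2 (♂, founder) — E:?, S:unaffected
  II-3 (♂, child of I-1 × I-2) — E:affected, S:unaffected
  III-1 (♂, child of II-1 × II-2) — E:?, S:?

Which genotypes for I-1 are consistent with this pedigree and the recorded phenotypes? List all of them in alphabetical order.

I-1 ∈ {EE Ss, Ee Ss}

E/I-1 aff ·: Ee|EE
E/I-2 aff ·: Ee|EE
E/II-1 ? I-1×I-2: ee|Ee|EE
E/II-2 ? ·: ee|Ee|EE
E/II-3 aff I-1×I-2: Ee|EE
E/III-1 ? II-1×II-2: ee|Ee|EE
⇒ E over [I-1,I-2,II-1,II-2,II-3,III-1]: 78 consistent
S/I-1 aff ·: Ss
S/I-2 un ·: ss
S/II-1 ? I-1×I-2: ss|Ss
S/II-2 un ·: ss
S/II-3 un I-1×I-2: ss
S/III-1 ? II-1×II-2: ss|Ss
⇒ S over [I-1,I-2,II-1,II-2,II-3,III-1]: 3 consistent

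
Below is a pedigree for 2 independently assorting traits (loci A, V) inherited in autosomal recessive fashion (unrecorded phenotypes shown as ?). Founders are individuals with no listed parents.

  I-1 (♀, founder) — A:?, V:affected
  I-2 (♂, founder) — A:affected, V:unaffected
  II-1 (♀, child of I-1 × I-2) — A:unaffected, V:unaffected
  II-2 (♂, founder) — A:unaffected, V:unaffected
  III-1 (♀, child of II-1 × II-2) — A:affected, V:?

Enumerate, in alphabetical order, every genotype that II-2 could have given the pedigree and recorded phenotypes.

II-2 ∈ {Aa VV, Aa Vv}

A/I-1 ? ·: AA|Aa
A/I-2 aff ·: aa
A/II-1 un I-1×I-2: Aa
A/II-2 un ·: Aa
A/III-1 aff II-1×II-2: aa
⇒ A over [I-1,I-2,II-1,II-2,III-1]: 2 consistent
V/I-1 aff ·: vv
V/I-2 un ·: VV|Vv
V/II-1 un I-1×I-2: Vv
V/II-2 un ·: VV|Vv
V/III-1 ? II-1×II-2: VV|Vv|vv
⇒ V over [I-1,I-2,II-1,II-2,III-1]: 10 consistent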